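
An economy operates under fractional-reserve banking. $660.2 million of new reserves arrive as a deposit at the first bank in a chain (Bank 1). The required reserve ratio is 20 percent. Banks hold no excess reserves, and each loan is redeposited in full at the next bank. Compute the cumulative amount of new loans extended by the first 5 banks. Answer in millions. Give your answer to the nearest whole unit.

$1775 million

Bank i lends (1 − rr)^i of the original deposit: Bank 1 lends 660.2·0.8000 = 528.1600, Bank 2 lends 660.2·0.8000² = 422.5280, and so on.
Summing a geometric series: total = 660.2·[0.8000·(1 − 0.8000^5) / (1 − 0.8000)] ≈ 1775.4627 million.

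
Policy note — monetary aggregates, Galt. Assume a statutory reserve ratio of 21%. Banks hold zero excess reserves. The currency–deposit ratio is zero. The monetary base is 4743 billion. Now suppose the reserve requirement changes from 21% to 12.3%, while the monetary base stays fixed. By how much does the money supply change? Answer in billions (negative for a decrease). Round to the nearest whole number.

15975 billion

Initially m₁ = 1 / (0.21) ≈ 4.76190, so M₁ = 4.76190 × 4743 = 22585.6917 billion.
After the change m₂ = 1 / (0.123) ≈ 8.13008, so M₂ = 8.13008 × 4743 ≈ 38560.9694 billion.
ΔM = M₂ − M₁ = 38560.9694 − 22585.6917 = 15975.2777 billion.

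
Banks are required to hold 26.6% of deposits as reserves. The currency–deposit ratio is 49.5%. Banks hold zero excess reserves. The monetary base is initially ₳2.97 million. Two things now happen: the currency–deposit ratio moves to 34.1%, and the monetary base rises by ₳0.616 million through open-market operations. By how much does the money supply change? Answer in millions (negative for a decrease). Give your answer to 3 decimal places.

Before: m₁ = (1 + 0.495) / (0.266 + 0.495) ≈ 1.96452, MB₁ = 2.97, so M₁ = 1.96452 × 2.97 ≈ 5.8346 million.
After: m₂ = (1 + 0.341) / (0.266 + 0.341) ≈ 2.20923, MB₂ = 2.97 + 0.616 = 3.586, so M₂ = 2.20923 × 3.586 ≈ 7.9223 million.
ΔM = M₂ − M₁ = 7.9223 − 5.8346 = 2.0877 million.

₳2.088 million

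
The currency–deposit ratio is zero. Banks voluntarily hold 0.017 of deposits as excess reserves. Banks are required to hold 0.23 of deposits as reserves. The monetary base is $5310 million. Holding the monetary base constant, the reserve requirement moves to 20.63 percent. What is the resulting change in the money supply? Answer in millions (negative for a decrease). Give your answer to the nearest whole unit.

Initially m₁ = 1 / (0.23 + 0.017) ≈ 4.04858, so M₁ = 4.04858 × 5310 = 21497.9598 million.
After the change m₂ = 1 / (0.2063 + 0.017) ≈ 4.47828, so M₂ = 4.47828 × 5310 = 23779.6668 million.
ΔM = M₂ − M₁ = 23779.6668 − 21497.9598 = 2281.707 million.

$2282 million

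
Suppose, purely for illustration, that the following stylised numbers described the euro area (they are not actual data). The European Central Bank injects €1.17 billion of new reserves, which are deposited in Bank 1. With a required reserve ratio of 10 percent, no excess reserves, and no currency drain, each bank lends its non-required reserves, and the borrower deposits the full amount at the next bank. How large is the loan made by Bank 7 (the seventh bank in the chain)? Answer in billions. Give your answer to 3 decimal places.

€0.560 billion

Each bank lends a fraction (1 − rr) = 0.9000 of the deposit it receives, so Bank 7 receives 1.17·0.9000^6 and lends 1.17·0.9000^7 ≈ 0.5596 billion.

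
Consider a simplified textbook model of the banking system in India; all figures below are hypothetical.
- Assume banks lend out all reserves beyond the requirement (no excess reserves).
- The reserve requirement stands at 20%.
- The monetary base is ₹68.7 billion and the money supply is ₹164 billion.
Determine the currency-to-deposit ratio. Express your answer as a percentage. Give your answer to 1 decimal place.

Using m = M/MB = 164/68.7 ≈ 2.387191. From m = (1 + c)/(c + rr + e), rearranging gives 1 + c = m·(c + rr + e), so c·(1 − m) = m·(rr + e) − 1.
Hence c = [m·(rr + e) − 1]/(1 − m) = [2.387191 × (0.2 + 0) − 1] / (1 − 2.387191) ≈ 0.376705.

37.7%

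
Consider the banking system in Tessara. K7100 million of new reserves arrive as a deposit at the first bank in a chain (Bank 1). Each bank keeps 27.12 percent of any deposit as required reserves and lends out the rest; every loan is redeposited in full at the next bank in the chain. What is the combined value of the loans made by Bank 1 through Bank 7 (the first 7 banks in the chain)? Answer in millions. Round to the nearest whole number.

Bank i lends (1 − rr)^i of the original deposit: Bank 1 lends 7100·0.7288 = 5174.4800, Bank 2 lends 7100·0.7288² ≈ 3771.1610, and so on.
Summing a geometric series: total = 7100·[0.7288·(1 − 0.7288^7) / (1 − 0.7288)] ≈ 16996.2392 million.

K16996 million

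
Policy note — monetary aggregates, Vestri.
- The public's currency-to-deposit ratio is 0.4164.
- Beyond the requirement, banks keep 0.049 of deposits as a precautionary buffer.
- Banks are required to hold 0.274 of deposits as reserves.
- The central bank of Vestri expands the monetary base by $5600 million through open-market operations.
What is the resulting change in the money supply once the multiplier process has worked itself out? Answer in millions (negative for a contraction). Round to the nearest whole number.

The money multiplier is m = (1 + c) / (rr + e + c) = (1 + 0.4164) / (0.274 + 0.049 + 0.4164) ≈ 1.91561.
The purchase adds 5600 million of base, so ΔM = m × ΔMB = 1.91561 × (+5600) = 10727.416 million.

$10727 million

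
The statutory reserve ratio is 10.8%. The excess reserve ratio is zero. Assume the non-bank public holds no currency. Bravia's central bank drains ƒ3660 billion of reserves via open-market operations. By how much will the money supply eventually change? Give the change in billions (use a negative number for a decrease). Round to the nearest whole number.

-33889 billion

The simple money multiplier is m = 1/rr = 1/0.108 ≈ 9.25926.
An open-market sale reduces the monetary base by 3660 billion, so ΔM = m × ΔMB = 9.25926 × (−3660) = -33888.8916 billion.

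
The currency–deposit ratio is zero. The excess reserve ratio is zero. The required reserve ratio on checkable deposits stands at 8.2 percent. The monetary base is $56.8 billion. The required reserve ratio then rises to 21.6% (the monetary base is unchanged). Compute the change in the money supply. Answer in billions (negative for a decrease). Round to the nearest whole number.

Initially m₁ = 1 / (0.082) ≈ 12.1951, so M₁ = 12.1951 × 56.8 ≈ 692.6817 billion.
After the change m₂ = 1 / (0.216) ≈ 4.6296, so M₂ = 4.6296 × 56.8 ≈ 262.9613 billion.
ΔM = M₂ − M₁ = 262.9613 − 692.6817 = -429.7204 billion.

-430 billion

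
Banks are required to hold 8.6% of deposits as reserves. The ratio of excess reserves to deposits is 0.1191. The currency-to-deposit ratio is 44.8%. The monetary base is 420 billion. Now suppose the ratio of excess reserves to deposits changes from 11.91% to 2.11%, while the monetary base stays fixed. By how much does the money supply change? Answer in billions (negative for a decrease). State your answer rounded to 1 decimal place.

164.4 billion

Initially m₁ = (1 + 0.448) / (0.086 + 0.1191 + 0.448) ≈ 2.21712, so M₁ = 2.21712 × 420 = 931.1904 billion.
After the change m₂ = (1 + 0.448) / (0.086 + 0.0211 + 0.448) ≈ 2.60854, so M₂ = 2.60854 × 420 = 1095.5868 billion.
ΔM = M₂ − M₁ = 1095.5868 − 931.1904 = 164.3964 billion.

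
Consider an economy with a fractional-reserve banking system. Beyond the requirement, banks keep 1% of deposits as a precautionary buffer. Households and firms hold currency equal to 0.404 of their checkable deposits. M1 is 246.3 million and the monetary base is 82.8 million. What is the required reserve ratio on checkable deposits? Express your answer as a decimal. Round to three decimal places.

0.058

Using m = M/MB = 246.3/82.8 ≈ 2.974638. Since m = (1 + c)/(c + rr + e), the denominator satisfies c + rr + e = (1 + c)/m = (1 + 0.404) / 2.974638 ≈ 0.471990.
With c = 0.404 and e = 0.01, the required reserve ratio on checkable deposits is 0.471990 − 0.404 − 0.01 = 0.05799.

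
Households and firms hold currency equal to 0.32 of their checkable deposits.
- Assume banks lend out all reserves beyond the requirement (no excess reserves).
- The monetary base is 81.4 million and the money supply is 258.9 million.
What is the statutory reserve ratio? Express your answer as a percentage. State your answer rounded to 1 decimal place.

Using m = M/MB = 258.9/81.4 ≈ 3.180590. Since m = (1 + c)/(c + rr + e), the denominator satisfies c + rr + e = (1 + c)/m = (1 + 0.32) / 3.180590 ≈ 0.415017.
With c = 0.32 and e = 0, the statutory reserve ratio is 0.415017 − 0.32 − 0 = 0.095017.

9.5%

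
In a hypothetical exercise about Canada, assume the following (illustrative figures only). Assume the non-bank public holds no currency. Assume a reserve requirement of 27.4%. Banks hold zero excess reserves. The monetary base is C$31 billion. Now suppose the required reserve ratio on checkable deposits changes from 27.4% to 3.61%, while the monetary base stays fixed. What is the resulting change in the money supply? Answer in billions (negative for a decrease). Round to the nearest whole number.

C$746 billion

Initially m₁ = 1 / (0.274) ≈ 3.6496, so M₁ = 3.6496 × 31 = 113.1376 billion.
After the change m₂ = 1 / (0.0361) ≈ 27.7008, so M₂ = 27.7008 × 31 = 858.7248 billion.
ΔM = M₂ − M₁ = 858.7248 − 113.1376 = 745.5872 billion.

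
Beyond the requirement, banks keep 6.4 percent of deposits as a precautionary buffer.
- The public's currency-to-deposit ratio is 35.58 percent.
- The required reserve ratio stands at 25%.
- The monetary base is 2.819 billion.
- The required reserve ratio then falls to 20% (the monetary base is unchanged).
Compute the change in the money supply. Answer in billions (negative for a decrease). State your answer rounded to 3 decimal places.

0.460 billion

Initially m₁ = (1 + 0.3558) / (0.25 + 0.064 + 0.3558) ≈ 2.02419, so M₁ = 2.02419 × 2.819 ≈ 5.7062 billion.
After the change m₂ = (1 + 0.3558) / (0.2 + 0.064 + 0.3558) ≈ 2.18748, so M₂ = 2.18748 × 2.819 ≈ 6.1665 billion.
ΔM = M₂ − M₁ = 6.1665 − 5.7062 = 0.4603 billion.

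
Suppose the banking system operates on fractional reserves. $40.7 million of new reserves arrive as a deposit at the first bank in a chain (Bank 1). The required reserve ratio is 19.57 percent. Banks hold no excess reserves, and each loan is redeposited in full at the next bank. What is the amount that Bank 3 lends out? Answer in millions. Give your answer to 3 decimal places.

Each bank lends a fraction (1 − rr) = 0.8043 of the deposit it receives, so Bank 3 receives 40.7·0.8043^2 and lends 40.7·0.8043^3 ≈ 21.1762 million.

$21.176 million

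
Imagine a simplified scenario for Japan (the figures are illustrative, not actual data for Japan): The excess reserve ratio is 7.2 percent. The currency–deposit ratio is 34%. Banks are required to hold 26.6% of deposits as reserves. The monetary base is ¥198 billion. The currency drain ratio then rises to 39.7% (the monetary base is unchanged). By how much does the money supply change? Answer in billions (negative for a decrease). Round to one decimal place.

Initially m₁ = (1 + 0.34) / (0.266 + 0.072 + 0.34) ≈ 1.97640, so M₁ = 1.97640 × 198 = 391.3272 billion.
After the change m₂ = (1 + 0.397) / (0.266 + 0.072 + 0.397) ≈ 1.90068, so M₂ = 1.90068 × 198 ≈ 376.3346 billion.
ΔM = M₂ − M₁ = 376.3346 − 391.3272 = -14.9926 billion.

-15.0 billion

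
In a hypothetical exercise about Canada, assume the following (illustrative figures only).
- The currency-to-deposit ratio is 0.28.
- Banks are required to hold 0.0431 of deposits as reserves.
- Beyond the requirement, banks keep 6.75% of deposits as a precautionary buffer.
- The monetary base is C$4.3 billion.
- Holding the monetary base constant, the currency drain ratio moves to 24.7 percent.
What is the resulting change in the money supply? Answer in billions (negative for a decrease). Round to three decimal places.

Initially m₁ = (1 + 0.28) / (0.0431 + 0.0675 + 0.28) ≈ 3.27701, so M₁ = 3.27701 × 4.3 ≈ 14.0911 billion.
After the change m₂ = (1 + 0.247) / (0.0431 + 0.0675 + 0.247) ≈ 3.48714, so M₂ = 3.48714 × 4.3 ≈ 14.9947 billion.
ΔM = M₂ − M₁ = 14.9947 − 14.0911 = 0.9036 billion.

C$0.904 billion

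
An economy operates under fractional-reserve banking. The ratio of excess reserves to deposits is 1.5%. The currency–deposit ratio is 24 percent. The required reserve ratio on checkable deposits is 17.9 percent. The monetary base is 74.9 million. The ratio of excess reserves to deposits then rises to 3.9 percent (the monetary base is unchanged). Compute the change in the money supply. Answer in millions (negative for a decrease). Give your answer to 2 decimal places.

-11.21 million

Initially m₁ = (1 + 0.24) / (0.179 + 0.015 + 0.24) ≈ 2.85714, so M₁ = 2.85714 × 74.9 ≈ 213.9998 million.
After the change m₂ = (1 + 0.24) / (0.179 + 0.039 + 0.24) ≈ 2.70742, so M₂ = 2.70742 × 74.9 ≈ 202.7858 million.
ΔM = M₂ − M₁ = 202.7858 − 213.9998 = -11.214 million.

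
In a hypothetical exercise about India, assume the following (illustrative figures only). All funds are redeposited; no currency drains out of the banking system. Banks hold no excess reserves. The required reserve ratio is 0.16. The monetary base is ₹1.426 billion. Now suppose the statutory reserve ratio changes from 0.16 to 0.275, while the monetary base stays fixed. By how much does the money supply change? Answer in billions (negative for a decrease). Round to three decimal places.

-3.727 billion

Initially m₁ = 1 / (0.16) = 6.25, so M₁ = 6.25 × 1.426 = 8.9125 billion.
After the change m₂ = 1 / (0.275) ≈ 3.63636, so M₂ = 3.63636 × 1.426 ≈ 5.1854 billion.
ΔM = M₂ − M₁ = 5.1854 − 8.9125 = -3.7271 billion.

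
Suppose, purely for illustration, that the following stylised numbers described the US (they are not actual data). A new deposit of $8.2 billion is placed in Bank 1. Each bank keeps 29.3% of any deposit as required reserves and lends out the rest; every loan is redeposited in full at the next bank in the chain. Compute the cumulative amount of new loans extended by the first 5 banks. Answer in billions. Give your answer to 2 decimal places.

Bank i lends (1 − rr)^i of the original deposit: Bank 1 lends 8.2·0.7070 = 5.7974, Bank 2 lends 8.2·0.7070² ≈ 4.0988, and so on.
Summing a geometric series: total = 8.2·[0.7070·(1 − 0.7070^5) / (1 − 0.7070)] ≈ 16.2912 billion.

$16.29 billion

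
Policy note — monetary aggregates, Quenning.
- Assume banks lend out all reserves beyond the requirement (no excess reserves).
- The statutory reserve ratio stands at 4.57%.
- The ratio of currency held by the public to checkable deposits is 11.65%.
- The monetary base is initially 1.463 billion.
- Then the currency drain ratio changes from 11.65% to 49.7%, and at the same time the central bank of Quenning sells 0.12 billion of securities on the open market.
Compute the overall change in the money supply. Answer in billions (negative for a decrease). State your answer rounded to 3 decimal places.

Before: m₁ = (1 + 0.1165) / (0.0457 + 0.1165) ≈ 6.88348, MB₁ = 1.463, so M₁ = 6.88348 × 1.463 ≈ 10.0705 billion.
After: m₂ = (1 + 0.497) / (0.0457 + 0.497) ≈ 2.75843, MB₂ = 1.463 − 0.12 = 1.343, so M₂ = 2.75843 × 1.343 ≈ 3.7046 billion.
ΔM = M₂ − M₁ = 3.7046 − 10.0705 = -6.3659 billion.

-6.366 billion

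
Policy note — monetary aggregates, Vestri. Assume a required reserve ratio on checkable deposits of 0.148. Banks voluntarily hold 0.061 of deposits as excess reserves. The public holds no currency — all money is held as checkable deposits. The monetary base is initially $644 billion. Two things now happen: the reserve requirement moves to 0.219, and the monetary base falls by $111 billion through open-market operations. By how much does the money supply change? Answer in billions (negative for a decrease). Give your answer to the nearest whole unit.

Before: m₁ = 1 / (0.148 + 0.061) ≈ 4.7847, MB₁ = 644, so M₁ = 4.7847 × 644 = 3081.3468 billion.
After: m₂ = 1 / (0.219 + 0.061) ≈ 3.5714, MB₂ = 644 − 111 = 533, so M₂ = 3.5714 × 533 = 1903.5562 billion.
ΔM = M₂ − M₁ = 1903.5562 − 3081.3468 = -1177.7906 billion.

-1178 billion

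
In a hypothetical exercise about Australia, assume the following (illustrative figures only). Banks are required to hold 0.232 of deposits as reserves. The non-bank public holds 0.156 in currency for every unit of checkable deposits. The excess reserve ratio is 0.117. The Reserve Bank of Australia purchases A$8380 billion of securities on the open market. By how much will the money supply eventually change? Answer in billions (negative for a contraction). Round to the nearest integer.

A$19183 billion

The money multiplier is m = (1 + c) / (rr + e + c) = (1 + 0.156) / (0.232 + 0.117 + 0.156) ≈ 2.28911.
The purchase adds 8380 billion of base, so ΔM = m × ΔMB = 2.28911 × (+8380) = 19182.7418 billion.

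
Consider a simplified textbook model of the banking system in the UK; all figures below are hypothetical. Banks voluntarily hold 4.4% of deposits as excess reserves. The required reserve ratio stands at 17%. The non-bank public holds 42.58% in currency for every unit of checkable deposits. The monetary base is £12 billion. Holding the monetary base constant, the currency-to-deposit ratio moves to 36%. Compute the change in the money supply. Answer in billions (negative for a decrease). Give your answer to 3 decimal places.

Initially m₁ = (1 + 0.4258) / (0.17 + 0.044 + 0.4258) ≈ 2.228509, so M₁ = 2.228509 × 12 ≈ 26.7421 billion.
After the change m₂ = (1 + 0.36) / (0.17 + 0.044 + 0.36) ≈ 2.369338, so M₂ = 2.369338 × 12 ≈ 28.4321 billion.
ΔM = M₂ − M₁ = 28.4321 − 26.7421 = 1.69 billion.

£1.690 billion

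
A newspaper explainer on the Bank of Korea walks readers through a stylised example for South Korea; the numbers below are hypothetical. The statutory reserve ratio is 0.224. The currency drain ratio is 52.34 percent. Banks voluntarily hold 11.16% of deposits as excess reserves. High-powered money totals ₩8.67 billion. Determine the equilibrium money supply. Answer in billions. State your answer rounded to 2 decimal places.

The money multiplier is m = (1 + c) / (rr + e + c) = (1 + 0.5234) / (0.224 + 0.1116 + 0.5234) ≈ 1.7735.
So M = m × MB = 1.7735 × 8.67 ≈ 15.3762 billion.

₩15.38 billion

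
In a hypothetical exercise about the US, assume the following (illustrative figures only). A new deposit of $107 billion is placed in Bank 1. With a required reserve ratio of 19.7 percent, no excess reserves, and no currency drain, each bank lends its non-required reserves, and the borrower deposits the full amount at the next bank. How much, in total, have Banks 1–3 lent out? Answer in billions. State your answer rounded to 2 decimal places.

$210.32 billion

Bank i lends (1 − rr)^i of the original deposit: Bank 1 lends 107·0.8030 = 85.9210, Bank 2 lends 107·0.8030² ≈ 68.9946, and so on.
Summing a geometric series: total = 107·[0.8030·(1 − 0.8030^3) / (1 − 0.8030)] ≈ 210.3182 billion.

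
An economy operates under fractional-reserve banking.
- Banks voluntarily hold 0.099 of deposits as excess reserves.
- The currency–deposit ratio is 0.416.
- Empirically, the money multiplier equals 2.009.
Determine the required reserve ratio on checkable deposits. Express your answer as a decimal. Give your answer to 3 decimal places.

0.190

Using m = 2.009. Since m = (1 + c)/(c + rr + e), the denominator satisfies c + rr + e = (1 + c)/m = (1 + 0.416) / 2.009 ≈ 0.704828.
With c = 0.416 and e = 0.099, the required reserve ratio on checkable deposits is 0.704828 − 0.416 − 0.099 = 0.189828.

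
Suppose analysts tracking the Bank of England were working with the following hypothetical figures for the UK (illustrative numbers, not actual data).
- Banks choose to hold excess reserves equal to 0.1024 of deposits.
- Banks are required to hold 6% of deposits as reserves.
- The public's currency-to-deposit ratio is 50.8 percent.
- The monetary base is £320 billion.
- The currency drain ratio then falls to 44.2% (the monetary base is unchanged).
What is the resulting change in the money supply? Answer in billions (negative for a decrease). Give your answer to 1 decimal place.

£43.7 billion

Initially m₁ = (1 + 0.508) / (0.06 + 0.1024 + 0.508) ≈ 2.24940, so M₁ = 2.24940 × 320 = 719.808 billion.
After the change m₂ = (1 + 0.442) / (0.06 + 0.1024 + 0.442) ≈ 2.38584, so M₂ = 2.38584 × 320 = 763.4688 billion.
ΔM = M₂ − M₁ = 763.4688 − 719.808 = 43.6608 billion.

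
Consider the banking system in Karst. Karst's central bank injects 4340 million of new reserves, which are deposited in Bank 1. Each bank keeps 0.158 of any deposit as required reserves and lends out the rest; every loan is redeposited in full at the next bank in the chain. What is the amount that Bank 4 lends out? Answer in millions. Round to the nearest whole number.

Each bank lends a fraction (1 − rr) = 0.8420 of the deposit it receives, so Bank 4 receives 4340·0.8420^3 and lends 4340·0.8420^4 ≈ 2181.4140 million.

2181 million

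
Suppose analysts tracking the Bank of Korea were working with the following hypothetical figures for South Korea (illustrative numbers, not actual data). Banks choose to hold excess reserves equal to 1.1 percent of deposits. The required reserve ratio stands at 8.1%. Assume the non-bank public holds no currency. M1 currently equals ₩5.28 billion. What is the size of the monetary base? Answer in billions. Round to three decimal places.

₩0.486 billion

The money multiplier is m = 1 / (rr + e) = 1 / (0.081 + 0.011) ≈ 10.86957.
MB = M / m = 5.28 / 10.86957 ≈ 0.4858 billion.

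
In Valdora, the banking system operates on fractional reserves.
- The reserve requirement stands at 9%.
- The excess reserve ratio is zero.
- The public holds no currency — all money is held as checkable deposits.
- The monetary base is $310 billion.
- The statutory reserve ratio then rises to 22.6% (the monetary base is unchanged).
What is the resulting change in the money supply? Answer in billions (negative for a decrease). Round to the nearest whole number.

Initially m₁ = 1 / (0.09) ≈ 11.1111, so M₁ = 11.1111 × 310 = 3444.441 billion.
After the change m₂ = 1 / (0.226) ≈ 4.4248, so M₂ = 4.4248 × 310 = 1371.688 billion.
ΔM = M₂ − M₁ = 1371.688 − 3444.441 = -2072.753 billion.

-2073 billion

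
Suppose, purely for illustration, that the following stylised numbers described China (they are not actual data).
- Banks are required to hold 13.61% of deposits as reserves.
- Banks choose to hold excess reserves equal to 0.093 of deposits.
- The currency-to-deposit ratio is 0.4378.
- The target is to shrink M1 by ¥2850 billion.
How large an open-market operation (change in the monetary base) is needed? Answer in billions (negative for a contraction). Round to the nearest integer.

-1322 billion

The money multiplier is m = (1 + c) / (rr + e + c) = (1 + 0.4378) / (0.1361 + 0.093 + 0.4378) ≈ 2.15595.
ΔMB = ΔM / m = (−2850) / 2.15595 ≈ -1321.9231 billion.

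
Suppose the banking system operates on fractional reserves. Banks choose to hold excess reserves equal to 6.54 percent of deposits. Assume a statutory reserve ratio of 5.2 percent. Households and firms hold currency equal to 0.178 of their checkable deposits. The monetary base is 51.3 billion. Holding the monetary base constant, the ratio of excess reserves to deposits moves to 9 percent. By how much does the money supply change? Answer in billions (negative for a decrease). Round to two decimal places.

Initially m₁ = (1 + 0.178) / (0.052 + 0.0654 + 0.178) ≈ 3.98781, so M₁ = 3.98781 × 51.3 ≈ 204.5747 billion.
After the change m₂ = (1 + 0.178) / (0.052 + 0.09 + 0.178) = 3.68125, so M₂ = 3.68125 × 51.3 ≈ 188.8481 billion.
ΔM = M₂ − M₁ = 188.8481 − 204.5747 = -15.7266 billion.

-15.73 billion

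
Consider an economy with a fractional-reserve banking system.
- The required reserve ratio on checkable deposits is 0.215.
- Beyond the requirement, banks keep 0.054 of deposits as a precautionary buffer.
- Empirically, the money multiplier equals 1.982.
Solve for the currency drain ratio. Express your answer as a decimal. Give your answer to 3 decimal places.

0.475

Using m = 1.982. From m = (1 + c)/(c + rr + e), rearranging gives 1 + c = m·(c + rr + e), so c·(1 − m) = m·(rr + e) − 1.
Hence c = [m·(rr + e) − 1]/(1 − m) = [1.982 × (0.215 + 0.054) − 1] / (1 − 1.982) ≈ 0.475399.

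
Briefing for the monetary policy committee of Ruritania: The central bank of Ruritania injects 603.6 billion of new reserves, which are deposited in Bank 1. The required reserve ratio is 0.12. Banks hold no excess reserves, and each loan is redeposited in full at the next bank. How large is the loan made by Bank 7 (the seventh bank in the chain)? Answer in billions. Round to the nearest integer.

Each bank lends a fraction (1 − rr) = 0.8800 of the deposit it receives, so Bank 7 receives 603.6·0.8800^6 and lends 603.6·0.8800^7 ≈ 246.6766 billion.

247 billion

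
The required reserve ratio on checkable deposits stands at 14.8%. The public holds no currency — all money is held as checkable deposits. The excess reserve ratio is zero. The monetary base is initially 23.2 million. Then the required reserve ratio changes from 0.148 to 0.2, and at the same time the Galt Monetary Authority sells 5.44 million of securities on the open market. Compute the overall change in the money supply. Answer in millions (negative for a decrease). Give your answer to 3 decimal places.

-67.957 million

Before: m₁ = 1 / (0.148) ≈ 6.756757, MB₁ = 23.2, so M₁ = 6.756757 × 23.2 ≈ 156.7568 million.
After: m₂ = 1 / (0.2) = 5, MB₂ = 23.2 − 5.44 = 17.76, so M₂ = 5 × 17.76 = 88.8 million.
ΔM = M₂ − M₁ = 88.8 − 156.7568 = -67.9568 million.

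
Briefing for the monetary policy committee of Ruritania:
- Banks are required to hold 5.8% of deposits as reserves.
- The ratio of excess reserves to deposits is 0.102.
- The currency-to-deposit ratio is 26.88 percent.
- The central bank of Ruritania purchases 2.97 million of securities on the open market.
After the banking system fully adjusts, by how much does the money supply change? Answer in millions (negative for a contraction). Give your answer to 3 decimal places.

8.788 million

The money multiplier is m = (1 + c) / (rr + e + c) = (1 + 0.2688) / (0.058 + 0.102 + 0.2688) ≈ 2.95896.
The purchase adds 2.97 million of base, so ΔM = m × ΔMB = 2.95896 × (+2.97) ≈ 8.7881 million.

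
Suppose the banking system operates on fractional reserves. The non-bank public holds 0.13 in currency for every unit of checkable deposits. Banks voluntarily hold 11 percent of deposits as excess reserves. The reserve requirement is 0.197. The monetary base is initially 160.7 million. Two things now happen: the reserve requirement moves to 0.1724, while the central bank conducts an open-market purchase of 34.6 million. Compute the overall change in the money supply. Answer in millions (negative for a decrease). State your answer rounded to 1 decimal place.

119.6 million

Before: m₁ = (1 + 0.13) / (0.197 + 0.11 + 0.13) ≈ 2.58581, MB₁ = 160.7, so M₁ = 2.58581 × 160.7 ≈ 415.5397 million.
After: m₂ = (1 + 0.13) / (0.1724 + 0.11 + 0.13) ≈ 2.74006, MB₂ = 160.7 + 34.6 = 195.3, so M₂ = 2.74006 × 195.3 ≈ 535.1337 million.
ΔM = M₂ − M₁ = 535.1337 − 415.5397 = 119.594 million.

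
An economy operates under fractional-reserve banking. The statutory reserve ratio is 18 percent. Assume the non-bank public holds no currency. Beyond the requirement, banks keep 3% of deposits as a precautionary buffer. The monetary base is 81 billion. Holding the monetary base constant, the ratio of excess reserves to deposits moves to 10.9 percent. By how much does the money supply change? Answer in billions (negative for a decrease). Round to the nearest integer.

Initially m₁ = 1 / (0.18 + 0.03) ≈ 4.7619, so M₁ = 4.7619 × 81 = 385.7139 billion.
After the change m₂ = 1 / (0.18 + 0.109) ≈ 3.4602, so M₂ = 3.4602 × 81 = 280.2762 billion.
ΔM = M₂ − M₁ = 280.2762 − 385.7139 = -105.4377 billion.

-105 billion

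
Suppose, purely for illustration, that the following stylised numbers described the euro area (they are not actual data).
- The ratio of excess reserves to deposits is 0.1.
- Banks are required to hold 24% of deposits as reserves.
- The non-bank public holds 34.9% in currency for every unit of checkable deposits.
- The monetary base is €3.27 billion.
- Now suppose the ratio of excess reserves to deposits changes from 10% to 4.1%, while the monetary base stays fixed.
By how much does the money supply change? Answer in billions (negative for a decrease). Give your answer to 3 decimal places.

€0.600 billion

Initially m₁ = (1 + 0.349) / (0.24 + 0.1 + 0.349) ≈ 1.95791, so M₁ = 1.95791 × 3.27 ≈ 6.4024 billion.
After the change m₂ = (1 + 0.349) / (0.24 + 0.041 + 0.349) ≈ 2.14127, so M₂ = 2.14127 × 3.27 ≈ 7.002 billion.
ΔM = M₂ − M₁ = 7.002 − 6.4024 = 0.5996 billion.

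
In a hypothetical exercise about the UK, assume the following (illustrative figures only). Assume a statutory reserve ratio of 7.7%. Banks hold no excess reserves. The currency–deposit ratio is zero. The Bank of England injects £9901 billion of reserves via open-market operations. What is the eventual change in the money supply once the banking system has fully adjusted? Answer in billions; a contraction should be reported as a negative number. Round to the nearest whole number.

The simple money multiplier is m = 1/rr = 1/0.077 ≈ 12.98701.
An open-market purchase increases the monetary base by 9901 billion, so ΔM = m × ΔMB = 12.98701 × 9901 ≈ 128584.386 billion.

£128584 billion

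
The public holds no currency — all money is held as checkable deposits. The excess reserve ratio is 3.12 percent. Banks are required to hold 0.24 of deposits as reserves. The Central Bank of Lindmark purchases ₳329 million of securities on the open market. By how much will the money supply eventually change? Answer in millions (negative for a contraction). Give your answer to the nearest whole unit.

₳1213 million

The money multiplier is m = 1 / (rr + e) = 1 / (0.24 + 0.0312) ≈ 3.6873.
The purchase adds 329 million of base, so ΔM = m × ΔMB = 3.6873 × (+329) = 1213.1217 million.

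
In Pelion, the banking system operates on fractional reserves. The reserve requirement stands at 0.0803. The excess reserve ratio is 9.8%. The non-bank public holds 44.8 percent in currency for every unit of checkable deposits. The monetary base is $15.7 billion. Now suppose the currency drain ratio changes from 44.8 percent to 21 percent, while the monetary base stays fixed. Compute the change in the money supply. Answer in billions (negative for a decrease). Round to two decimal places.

$12.63 billion

Initially m₁ = (1 + 0.448) / (0.0803 + 0.098 + 0.448) ≈ 2.31199, so M₁ = 2.31199 × 15.7 ≈ 36.2982 billion.
After the change m₂ = (1 + 0.21) / (0.0803 + 0.098 + 0.21) ≈ 3.11615, so M₂ = 3.11615 × 15.7 ≈ 48.9236 billion.
ΔM = M₂ − M₁ = 48.9236 − 36.2982 = 12.6254 billion.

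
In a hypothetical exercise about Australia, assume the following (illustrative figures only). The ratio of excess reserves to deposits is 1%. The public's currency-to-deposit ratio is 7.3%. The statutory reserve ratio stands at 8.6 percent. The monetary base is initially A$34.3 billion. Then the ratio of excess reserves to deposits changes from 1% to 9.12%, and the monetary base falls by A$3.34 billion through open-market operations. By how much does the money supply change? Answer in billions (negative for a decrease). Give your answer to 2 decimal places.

-85.00 billion

Before: m₁ = (1 + 0.073) / (0.086 + 0.01 + 0.073) ≈ 6.34911, MB₁ = 34.3, so M₁ = 6.34911 × 34.3 ≈ 217.7745 billion.
After: m₂ = (1 + 0.073) / (0.086 + 0.0912 + 0.073) ≈ 4.28857, MB₂ = 34.3 − 3.34 = 30.96, so M₂ = 4.28857 × 30.96 ≈ 132.7741 billion.
ΔM = M₂ − M₁ = 132.7741 − 217.7745 = -85.0004 billion.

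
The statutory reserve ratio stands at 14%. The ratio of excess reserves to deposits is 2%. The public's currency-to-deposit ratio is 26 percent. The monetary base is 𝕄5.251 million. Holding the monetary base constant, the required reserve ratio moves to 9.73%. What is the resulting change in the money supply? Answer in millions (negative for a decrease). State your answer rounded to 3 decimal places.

Initially m₁ = (1 + 0.26) / (0.14 + 0.02 + 0.26) = 3, so M₁ = 3 × 5.251 = 15.753 million.
After the change m₂ = (1 + 0.26) / (0.0973 + 0.02 + 0.26) ≈ 3.33952, so M₂ = 3.33952 × 5.251 ≈ 17.5358 million.
ΔM = M₂ − M₁ = 17.5358 − 15.753 = 1.7828 million.

𝕄1.783 million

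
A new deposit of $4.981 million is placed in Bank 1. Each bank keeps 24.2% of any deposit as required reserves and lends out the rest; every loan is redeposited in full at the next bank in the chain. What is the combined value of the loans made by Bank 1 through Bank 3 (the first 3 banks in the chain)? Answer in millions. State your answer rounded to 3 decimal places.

Bank i lends (1 − rr)^i of the original deposit: Bank 1 lends 4.981·0.7580 ≈ 3.7756, Bank 2 lends 4.981·0.7580² ≈ 2.8619, and so on.
Summing a geometric series: total = 4.981·[0.7580·(1 − 0.7580^3) / (1 − 0.7580)] ≈ 8.8068 million.

$8.807 million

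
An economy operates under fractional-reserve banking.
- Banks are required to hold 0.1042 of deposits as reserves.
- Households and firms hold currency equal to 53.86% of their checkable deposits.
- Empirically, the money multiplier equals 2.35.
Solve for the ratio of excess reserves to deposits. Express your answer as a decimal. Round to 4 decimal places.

Using m = 2.35. Since m = (1 + c)/(c + rr + e), the denominator satisfies c + rr + e = (1 + c)/m = (1 + 0.5386) / 2.35 ≈ 0.654723.
With c = 0.5386 and rr = 0.1042, the ratio of excess reserves to deposits is 0.654723 − 0.5386 − 0.1042 = 0.011923.

0.0119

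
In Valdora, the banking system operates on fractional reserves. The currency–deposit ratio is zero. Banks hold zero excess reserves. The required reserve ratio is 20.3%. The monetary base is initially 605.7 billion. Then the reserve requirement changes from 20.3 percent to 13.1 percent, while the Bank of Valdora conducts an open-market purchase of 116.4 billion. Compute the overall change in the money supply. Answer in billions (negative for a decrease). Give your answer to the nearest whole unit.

2528 billion

Before: m₁ = 1 / (0.203) ≈ 4.9261, MB₁ = 605.7, so M₁ = 4.9261 × 605.7 ≈ 2983.7388 billion.
After: m₂ = 1 / (0.131) ≈ 7.6336, MB₂ = 605.7 + 116.4 = 722.1, so M₂ = 7.6336 × 722.1 ≈ 5512.2226 billion.
ΔM = M₂ − M₁ = 5512.2226 − 2983.7388 = 2528.4838 billion.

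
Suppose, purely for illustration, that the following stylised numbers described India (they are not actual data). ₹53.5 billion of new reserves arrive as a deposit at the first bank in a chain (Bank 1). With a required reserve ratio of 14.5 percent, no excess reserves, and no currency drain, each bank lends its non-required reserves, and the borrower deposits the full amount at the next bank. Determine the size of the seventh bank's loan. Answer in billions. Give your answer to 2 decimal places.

₹17.87 billion

Each bank lends a fraction (1 − rr) = 0.8550 of the deposit it receives, so Bank 7 receives 53.5·0.8550^6 and lends 53.5·0.8550^7 ≈ 17.8697 billion.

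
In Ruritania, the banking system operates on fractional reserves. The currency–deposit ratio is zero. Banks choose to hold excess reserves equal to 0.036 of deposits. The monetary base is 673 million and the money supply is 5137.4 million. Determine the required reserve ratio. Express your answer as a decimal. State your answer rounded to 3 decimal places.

0.095

Using m = M/MB = 5137.4/673 ≈ 7.633581. Since m = (1 + c)/(c + rr + e), the denominator satisfies c + rr + e = (1 + c)/m = (1 + 0) / 7.633581 ≈ 0.131000.
With c = 0 and e = 0.036, the required reserve ratio is 0.131000 − 0 − 0.036 = 0.095.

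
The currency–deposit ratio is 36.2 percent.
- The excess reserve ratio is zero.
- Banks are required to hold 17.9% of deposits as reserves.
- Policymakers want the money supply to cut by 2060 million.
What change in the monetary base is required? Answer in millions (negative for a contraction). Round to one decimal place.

-818.3 million

The money multiplier is m = (1 + c) / (rr + c) = (1 + 0.362) / (0.179 + 0.362) ≈ 2.517560.
ΔMB = ΔM / m = (−2060) / 2.517560 ≈ -818.2526 million.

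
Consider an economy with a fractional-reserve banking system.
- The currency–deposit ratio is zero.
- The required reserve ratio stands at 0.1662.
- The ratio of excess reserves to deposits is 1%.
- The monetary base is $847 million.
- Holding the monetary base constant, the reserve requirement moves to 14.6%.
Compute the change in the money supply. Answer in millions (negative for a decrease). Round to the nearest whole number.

Initially m₁ = 1 / (0.1662 + 0.01) ≈ 5.6754, so M₁ = 5.6754 × 847 = 4807.0638 million.
After the change m₂ = 1 / (0.146 + 0.01) ≈ 6.4103, so M₂ = 6.4103 × 847 = 5429.5241 million.
ΔM = M₂ − M₁ = 5429.5241 − 4807.0638 = 622.4603 million.

$622 million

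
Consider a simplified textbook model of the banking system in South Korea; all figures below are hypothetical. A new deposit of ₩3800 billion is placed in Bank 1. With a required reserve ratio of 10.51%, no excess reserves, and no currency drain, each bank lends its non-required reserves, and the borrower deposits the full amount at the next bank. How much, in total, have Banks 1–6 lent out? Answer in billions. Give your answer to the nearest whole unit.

Bank i lends (1 − rr)^i of the original deposit: Bank 1 lends 3800·0.8949 = 3400.6200, Bank 2 lends 3800·0.8949² ≈ 3043.2148, and so on.
Summing a geometric series: total = 3800·[0.8949·(1 − 0.8949^6) / (1 − 0.8949)] ≈ 15737.1356 billion.

₩15737 billion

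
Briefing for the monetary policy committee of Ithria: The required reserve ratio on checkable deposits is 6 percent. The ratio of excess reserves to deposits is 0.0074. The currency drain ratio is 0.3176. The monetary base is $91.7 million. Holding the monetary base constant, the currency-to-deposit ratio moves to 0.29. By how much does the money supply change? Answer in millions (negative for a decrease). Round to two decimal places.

$17.15 million

Initially m₁ = (1 + 0.3176) / (0.06 + 0.0074 + 0.3176) ≈ 3.42234, so M₁ = 3.42234 × 91.7 ≈ 313.8286 million.
After the change m₂ = (1 + 0.29) / (0.06 + 0.0074 + 0.29) ≈ 3.60940, so M₂ = 3.60940 × 91.7 ≈ 330.982 million.
ΔM = M₂ − M₁ = 330.982 − 313.8286 = 17.1534 million.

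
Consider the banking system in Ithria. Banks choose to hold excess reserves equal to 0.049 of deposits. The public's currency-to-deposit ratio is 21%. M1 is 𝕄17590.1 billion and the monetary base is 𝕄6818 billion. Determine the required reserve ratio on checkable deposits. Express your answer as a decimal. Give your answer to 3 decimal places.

Using m = M/MB = 17590.1/6818 ≈ 2.579950. Since m = (1 + c)/(c + rr + e), the denominator satisfies c + rr + e = (1 + c)/m = (1 + 0.21) / 2.579950 ≈ 0.469001.
With c = 0.21 and e = 0.049, the required reserve ratio on checkable deposits is 0.469001 − 0.21 − 0.049 = 0.210001.

0.210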